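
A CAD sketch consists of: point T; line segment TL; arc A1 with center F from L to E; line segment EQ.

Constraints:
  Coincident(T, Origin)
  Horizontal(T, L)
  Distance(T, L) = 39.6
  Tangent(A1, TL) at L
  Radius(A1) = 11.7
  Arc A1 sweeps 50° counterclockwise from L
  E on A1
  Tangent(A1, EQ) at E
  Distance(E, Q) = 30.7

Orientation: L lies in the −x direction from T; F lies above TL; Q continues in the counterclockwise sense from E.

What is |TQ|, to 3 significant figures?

29.8

T is at the origin; T and L share the same y with |TL| = 39.6 and L on the −x side, so L = (-39.6, 0.00). Tangency of A1 to TL means the radius FL is perpendicular to TL, so F = L + (0, 11.7) = (-39.6, 11.7). On A1, L sits at bearing -90° from F; a 50° counterclockwise sweep puts E at bearing -40°, so E = F + 11.7·(cos -40°, sin -40°) = (-30.6, 4.18). Tangency of A1 to EQ means the radius FE is perpendicular to EQ, so EQ runs along (−sin -40°, cos -40°); with |EQ| = 30.7, Q = (-10.9, 27.7). Then |TQ| = |Q − T| = 29.8.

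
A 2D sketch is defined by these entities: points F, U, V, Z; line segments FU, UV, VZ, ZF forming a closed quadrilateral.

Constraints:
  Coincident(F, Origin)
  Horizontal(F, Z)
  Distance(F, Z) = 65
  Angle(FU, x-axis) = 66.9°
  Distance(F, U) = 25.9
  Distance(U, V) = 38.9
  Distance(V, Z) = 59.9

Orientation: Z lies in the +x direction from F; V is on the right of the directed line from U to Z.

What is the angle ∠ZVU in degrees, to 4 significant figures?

70.88°

Checks: |UV| = 38.90 ✓; |VZ| = 59.90 ✓.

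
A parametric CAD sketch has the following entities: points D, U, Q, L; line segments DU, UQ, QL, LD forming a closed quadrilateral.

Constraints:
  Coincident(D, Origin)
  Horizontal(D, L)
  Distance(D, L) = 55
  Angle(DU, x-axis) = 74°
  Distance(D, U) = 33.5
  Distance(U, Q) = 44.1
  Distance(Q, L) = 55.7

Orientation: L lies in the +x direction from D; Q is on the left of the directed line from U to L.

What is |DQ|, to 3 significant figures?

72.4

Checks: |UQ| = 44.10 ✓; |QL| = 55.70 ✓.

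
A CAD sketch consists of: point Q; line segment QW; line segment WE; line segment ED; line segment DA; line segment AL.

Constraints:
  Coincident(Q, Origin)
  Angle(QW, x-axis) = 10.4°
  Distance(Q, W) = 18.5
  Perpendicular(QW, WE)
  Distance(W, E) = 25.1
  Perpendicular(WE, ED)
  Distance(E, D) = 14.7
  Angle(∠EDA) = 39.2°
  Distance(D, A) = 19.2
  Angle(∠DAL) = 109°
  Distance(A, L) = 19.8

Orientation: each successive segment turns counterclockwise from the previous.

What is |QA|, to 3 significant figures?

22.7

WE is perpendicular to ED, so ED runs at -170°; with |ED| = 14.7, D = (-0.793, 25.4). ∠EDA = 39.2° gives DA at -28.8° from the x-axis; with |DA| = 19.2, A = (16.0, 16.1). Then |QA| = |A − Q| = 22.7.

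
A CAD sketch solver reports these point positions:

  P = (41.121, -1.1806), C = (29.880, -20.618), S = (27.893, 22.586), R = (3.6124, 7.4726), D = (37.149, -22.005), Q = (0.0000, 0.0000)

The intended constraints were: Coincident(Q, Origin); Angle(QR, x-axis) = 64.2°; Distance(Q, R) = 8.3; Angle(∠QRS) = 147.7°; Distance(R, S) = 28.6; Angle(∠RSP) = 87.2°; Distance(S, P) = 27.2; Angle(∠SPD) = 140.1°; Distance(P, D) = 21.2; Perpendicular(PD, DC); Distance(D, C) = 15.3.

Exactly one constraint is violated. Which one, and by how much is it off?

Distance(D, C) = 15.3 — off by 7.90.

Q = (0.00, 0.00) ✓; QR at 64.20° ✓; |QR| = 8.300 ✓; ∠QRS = 147.7° ✓; |RS| = 28.60 ✓; ∠RSP = 87.20° ✓; |SP| = 27.20 ✓; ∠SPD = 140.1° ✓; |PD| = 21.20 ✓; ∠(PD, DC) = 90.00° ✓; |DC| = 7.400 ✗.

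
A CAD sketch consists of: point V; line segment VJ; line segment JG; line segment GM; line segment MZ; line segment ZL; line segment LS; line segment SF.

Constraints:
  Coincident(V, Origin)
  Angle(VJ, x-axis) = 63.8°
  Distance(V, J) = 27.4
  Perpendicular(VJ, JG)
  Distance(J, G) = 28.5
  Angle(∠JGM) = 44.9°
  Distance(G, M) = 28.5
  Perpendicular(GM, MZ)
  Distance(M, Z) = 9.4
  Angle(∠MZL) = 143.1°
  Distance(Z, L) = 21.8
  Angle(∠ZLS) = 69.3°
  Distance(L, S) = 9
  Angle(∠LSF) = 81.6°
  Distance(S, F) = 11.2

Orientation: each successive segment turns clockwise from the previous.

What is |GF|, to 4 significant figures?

25.47

V is at the origin; VJ runs at 63.8° with length 27.4, so J = (12.10, 24.58). The perpendicularity gives JG at right angles to VJ, so JG runs at -26.20°; with |JG| = 28.5, G = (37.67, 12.00). ∠JGM = 44.9° gives GM at -161.3° from the x-axis; with |GM| = 28.5, M = (10.67, 2.864). The perpendicularity gives MZ at right angles to GM, so MZ runs at 108.7°; with |MZ| = 9.4, Z = (7.660, 11.77). ∠MZL = 143.1° gives ZL at 71.80° from the x-axis; with |ZL| = 21.8, L = (14.47, 32.48). ∠ZLS = 69.3° gives LS at -38.90° from the x-axis; with |LS| = 9.0, S = (21.47, 26.83). ∠LSF = 81.6° gives SF at -137.3° from the x-axis; with |SF| = 11.2, F = (13.24, 19.23). Then |GF| = |F − G| = 25.47.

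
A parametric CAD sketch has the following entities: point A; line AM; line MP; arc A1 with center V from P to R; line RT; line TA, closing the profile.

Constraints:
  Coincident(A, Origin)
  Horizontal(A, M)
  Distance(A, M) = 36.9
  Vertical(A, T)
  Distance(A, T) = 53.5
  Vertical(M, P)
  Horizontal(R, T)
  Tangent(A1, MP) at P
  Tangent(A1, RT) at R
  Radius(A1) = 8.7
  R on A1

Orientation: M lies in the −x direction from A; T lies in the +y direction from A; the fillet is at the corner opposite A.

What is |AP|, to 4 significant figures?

58.04

The virtual corner opposite A is at (-36.90, 53.50). Tangency of A1 to MP means the radius VP is perpendicular to MP and tangency of A1 to RT means the radius VR is perpendicular to RT, with radius 8.7, so the center V sits 8.7 in from both sides at V = (-28.20, 44.80). That places the tangent points at P = (-36.90, 44.80) on MP and R = (-28.20, 53.50) on RT. Then |AP| = |P − A| = 58.04.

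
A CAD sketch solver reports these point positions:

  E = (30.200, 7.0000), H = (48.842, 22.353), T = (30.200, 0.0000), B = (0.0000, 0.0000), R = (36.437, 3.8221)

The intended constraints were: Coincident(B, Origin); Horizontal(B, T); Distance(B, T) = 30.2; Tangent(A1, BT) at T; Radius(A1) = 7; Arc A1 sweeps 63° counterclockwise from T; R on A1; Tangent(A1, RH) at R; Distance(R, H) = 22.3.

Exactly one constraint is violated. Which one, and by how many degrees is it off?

Tangent(A1, RH) at R — off by 6.80°.

B = (0.00, 0.00) ✓; B.y = 0.00, T.y = 0.00 ✓; |BT| = 30.20 ✓; ∠(ET, TB) = 90.00° ✓; |ET| = 7.000 ✓; bearing(E→R) − bearing(E→T) = 63.00° ✓; |ER| = 7.000 ✓; ∠(ER, RH) = 96.80° ✗; |RH| = 22.30 ✓.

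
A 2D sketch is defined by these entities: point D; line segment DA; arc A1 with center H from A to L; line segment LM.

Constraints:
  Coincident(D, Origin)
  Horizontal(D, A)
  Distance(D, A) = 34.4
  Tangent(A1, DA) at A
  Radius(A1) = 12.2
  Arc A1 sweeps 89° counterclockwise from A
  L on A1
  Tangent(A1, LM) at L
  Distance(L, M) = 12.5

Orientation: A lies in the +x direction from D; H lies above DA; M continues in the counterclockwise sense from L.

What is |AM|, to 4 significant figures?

27.45

D is at the origin; D and A share the same y with |DA| = 34.4 and A on the +x side, so A = (34.40, 0.000). Since A1 is tangent to DA there, HA ⟂ DA, so H = A + (0, 12.2) = (34.40, 12.20). On A1, A sits at bearing -90° from H; an 89° counterclockwise sweep puts L at bearing -1°, so L = H + 12.2·(cos -1°, sin -1°) = (46.60, 11.99). A1 meets LM tangentially, so HL is at right angles to LM, so LM runs along (−sin -1°, cos -1°); with |LM| = 12.5, M = (46.82, 24.49). Then |AM| = |M − A| = 27.45.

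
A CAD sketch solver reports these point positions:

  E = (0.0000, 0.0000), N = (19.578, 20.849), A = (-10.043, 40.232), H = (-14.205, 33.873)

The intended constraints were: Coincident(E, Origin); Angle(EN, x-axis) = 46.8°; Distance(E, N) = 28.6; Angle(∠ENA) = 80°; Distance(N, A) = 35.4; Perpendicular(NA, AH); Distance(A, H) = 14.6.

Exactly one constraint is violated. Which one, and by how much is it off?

Distance(A, H) = 14.6 — off by 7.00.

E = (0.00, 0.00) ✓; EN at 46.80° ✓; |EN| = 28.60 ✓; ∠ENA = 80.00° ✓; |NA| = 35.40 ✓; ∠(NA, AH) = 89.99° ✓; |AH| = 7.600 ✗.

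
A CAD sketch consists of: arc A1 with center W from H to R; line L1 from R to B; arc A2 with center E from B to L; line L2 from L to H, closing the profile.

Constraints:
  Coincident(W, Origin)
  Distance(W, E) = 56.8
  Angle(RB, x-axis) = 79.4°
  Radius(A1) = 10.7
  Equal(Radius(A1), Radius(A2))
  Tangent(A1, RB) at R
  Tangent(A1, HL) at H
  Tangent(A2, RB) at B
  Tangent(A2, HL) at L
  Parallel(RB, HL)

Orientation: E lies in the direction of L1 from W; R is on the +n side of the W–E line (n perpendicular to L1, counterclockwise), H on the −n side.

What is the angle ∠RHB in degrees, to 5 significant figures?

69.356°

The slot axis is L1's direction at 79.4°, so u = (cos 79.4°, sin 79.4°) = (0.18395, 0.98294) and n = (−sin 79.4°, cos 79.4°) = (-0.98294, 0.18395). W is at the origin and E lies 56.8 along u from W, so E = 56.8·u = (10.448, 55.831). Tangency of A1 to both parallel lines with radius 10.7 puts R and H at W ± 10.7·n: R = (-10.517, 1.9683), H = (10.517, -1.9683). Equal radii place B and L the same way about E: B = E + 10.7·n = (-0.068972, 57.799), L = E − 10.7·n = (20.966, 53.862). Then cos ∠RHB = HR·HB / (|HR||HB|), giving 69.356°.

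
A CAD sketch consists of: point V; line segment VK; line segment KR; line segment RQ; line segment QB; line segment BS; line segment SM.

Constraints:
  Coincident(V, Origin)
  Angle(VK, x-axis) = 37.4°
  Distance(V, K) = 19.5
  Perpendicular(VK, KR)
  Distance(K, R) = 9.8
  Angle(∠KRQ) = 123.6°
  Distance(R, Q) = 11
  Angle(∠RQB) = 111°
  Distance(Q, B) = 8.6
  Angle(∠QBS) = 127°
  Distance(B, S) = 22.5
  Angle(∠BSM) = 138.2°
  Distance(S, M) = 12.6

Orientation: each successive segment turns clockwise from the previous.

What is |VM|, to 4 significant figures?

23.82

∠QBS = 127.0° gives BS at 129.0° from the x-axis; with |BS| = 22.5, S = (-4.892, 10.84). ∠BSM = 138.2° gives SM at 87.20° from the x-axis; with |SM| = 12.6, M = (-4.277, 23.43). Then |VM| = |M − V| = 23.82.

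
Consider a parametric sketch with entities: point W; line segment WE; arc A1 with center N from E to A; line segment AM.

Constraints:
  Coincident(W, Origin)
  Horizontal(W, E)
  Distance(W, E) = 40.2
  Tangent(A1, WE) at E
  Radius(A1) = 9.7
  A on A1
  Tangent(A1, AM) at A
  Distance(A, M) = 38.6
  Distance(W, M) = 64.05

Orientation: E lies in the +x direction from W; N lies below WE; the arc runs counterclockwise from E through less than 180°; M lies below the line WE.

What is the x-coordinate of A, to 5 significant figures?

30.820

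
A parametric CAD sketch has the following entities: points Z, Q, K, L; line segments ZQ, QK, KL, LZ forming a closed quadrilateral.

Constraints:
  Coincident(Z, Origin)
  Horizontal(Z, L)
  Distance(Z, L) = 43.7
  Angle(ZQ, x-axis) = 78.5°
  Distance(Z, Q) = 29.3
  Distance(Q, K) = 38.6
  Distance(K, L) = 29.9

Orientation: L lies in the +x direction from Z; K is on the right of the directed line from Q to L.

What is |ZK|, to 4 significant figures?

17.47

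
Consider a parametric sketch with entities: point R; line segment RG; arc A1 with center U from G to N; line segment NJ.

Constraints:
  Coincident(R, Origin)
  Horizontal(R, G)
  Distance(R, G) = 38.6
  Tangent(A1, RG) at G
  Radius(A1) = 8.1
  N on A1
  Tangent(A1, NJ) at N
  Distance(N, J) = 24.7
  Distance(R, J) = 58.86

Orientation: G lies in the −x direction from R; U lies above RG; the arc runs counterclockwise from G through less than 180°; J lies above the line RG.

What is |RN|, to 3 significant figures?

35.4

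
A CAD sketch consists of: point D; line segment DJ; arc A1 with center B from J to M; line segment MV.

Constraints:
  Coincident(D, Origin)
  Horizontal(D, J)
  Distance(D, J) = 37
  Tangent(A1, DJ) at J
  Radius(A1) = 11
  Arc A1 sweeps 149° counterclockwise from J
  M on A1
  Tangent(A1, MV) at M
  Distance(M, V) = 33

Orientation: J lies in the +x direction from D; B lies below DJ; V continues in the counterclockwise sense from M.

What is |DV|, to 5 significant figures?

70.394

D is at the origin; D and J share the same y with |DJ| = 37.0 and J on the +x side, so J = (37.000, 0.0000). The tangent condition forces BJ to be normal to DJ, so B = J + (0, -11) = (37.000, -11.000). On A1, J sits at bearing 90° from B; a 149° counterclockwise sweep puts M at bearing 239°, so M = B + 11.0·(cos 239°, sin 239°) = (31.335, -20.429). A1 meets MV tangentially, so BM is at right angles to MV, so MV runs along (−sin 239°, cos 239°); with |MV| = 33.0, V = (59.621, -37.425). Then |DV| = |V − D| = 70.394.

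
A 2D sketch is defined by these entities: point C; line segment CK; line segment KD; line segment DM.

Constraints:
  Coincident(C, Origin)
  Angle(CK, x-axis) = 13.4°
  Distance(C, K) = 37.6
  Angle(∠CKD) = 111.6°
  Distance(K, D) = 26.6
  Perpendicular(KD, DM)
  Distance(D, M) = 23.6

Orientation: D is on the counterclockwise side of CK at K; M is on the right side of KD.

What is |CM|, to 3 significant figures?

71.2

∠CKD = 111.6°, so KD runs at 13.4° + (180° − 111.6°) = 81.8° from the x-axis; with |KD| = 26.6, D = K + 26.6·(cos 81.8°, sin 81.8°) = (40.4, 35.0). The perpendicularity gives DM at right angles to KD; with |DM| = 23.6 on the right of KD, M = D + 23.6·(0.990, -0.143) = (63.7, 31.7). Then |CM| = |M − C| = 71.2.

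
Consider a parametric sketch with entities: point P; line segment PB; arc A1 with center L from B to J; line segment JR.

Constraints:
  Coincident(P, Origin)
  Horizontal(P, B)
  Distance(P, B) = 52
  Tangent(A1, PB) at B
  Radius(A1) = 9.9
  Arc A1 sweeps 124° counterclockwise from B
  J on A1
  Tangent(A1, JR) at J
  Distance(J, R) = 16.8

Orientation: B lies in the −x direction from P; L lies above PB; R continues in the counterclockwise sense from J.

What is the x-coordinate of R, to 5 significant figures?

-53.187

P is at the origin; PB is horizontal with |PB| = 52.0 and B on the −x side, so B = (-52.000, 0.0000). The tangent condition forces LB to be normal to PB, so L = B + (0, 9.9) = (-52.000, 9.9000). On A1, B sits at bearing -90° from L; a 124° counterclockwise sweep puts J at bearing 34°, so J = L + 9.9·(cos 34°, sin 34°) = (-43.793, 15.436). Since A1 is tangent to JR there, LJ ⟂ JR, so JR runs along (−sin 34°, cos 34°); with |JR| = 16.8, R = (-53.187, 29.364). So R.x = -53.187.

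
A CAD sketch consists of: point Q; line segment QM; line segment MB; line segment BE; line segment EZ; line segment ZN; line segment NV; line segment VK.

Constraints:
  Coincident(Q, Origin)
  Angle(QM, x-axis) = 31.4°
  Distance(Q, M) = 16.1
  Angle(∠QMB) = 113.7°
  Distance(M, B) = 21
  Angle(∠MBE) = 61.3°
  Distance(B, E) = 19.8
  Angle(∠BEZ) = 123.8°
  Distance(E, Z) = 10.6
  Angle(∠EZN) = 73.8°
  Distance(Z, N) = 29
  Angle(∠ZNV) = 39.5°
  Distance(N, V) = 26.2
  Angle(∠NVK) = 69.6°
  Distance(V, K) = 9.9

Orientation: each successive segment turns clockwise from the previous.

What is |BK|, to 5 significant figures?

18.538

Q is at the origin; QM runs at 31.4° with length 16.1, so M = (13.742, 8.3883). ∠QMB = 113.7° gives MB at -34.900° from the x-axis; with |MB| = 21.0, B = (30.965, -3.6268). ∠MBE = 61.3° gives BE at -153.60° from the x-axis; with |BE| = 19.8, E = (13.230, -12.431). ∠BEZ = 123.8° gives EZ at 150.20° from the x-axis; with |EZ| = 10.6, Z = (4.0320, -7.1627). ∠EZN = 73.8° gives ZN at 44.000° from the x-axis; with |ZN| = 29.0, N = (24.893, 12.982). ∠ZNV = 39.5° gives NV at -96.500° from the x-axis; with |NV| = 26.2, V = (21.927, -13.049). ∠NVK = 69.6° gives VK at 153.10° from the x-axis; with |VK| = 9.9, K = (13.098, -8.5700). Then |BK| = |K − B| = 18.538.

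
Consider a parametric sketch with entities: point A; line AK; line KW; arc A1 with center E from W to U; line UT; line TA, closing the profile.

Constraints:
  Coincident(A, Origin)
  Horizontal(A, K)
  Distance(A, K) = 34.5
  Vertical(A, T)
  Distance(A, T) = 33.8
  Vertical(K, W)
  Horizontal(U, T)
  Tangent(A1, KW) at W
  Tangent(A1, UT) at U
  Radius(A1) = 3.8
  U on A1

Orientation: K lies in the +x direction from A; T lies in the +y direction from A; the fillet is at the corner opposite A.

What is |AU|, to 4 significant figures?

45.66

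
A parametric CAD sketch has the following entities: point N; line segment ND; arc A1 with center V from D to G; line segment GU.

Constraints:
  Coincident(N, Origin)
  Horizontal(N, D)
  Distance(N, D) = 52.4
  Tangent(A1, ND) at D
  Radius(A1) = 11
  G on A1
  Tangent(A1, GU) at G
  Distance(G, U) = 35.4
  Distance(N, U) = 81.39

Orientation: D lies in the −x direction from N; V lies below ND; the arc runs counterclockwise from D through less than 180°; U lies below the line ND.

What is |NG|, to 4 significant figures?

64.01

Checks: |VG| = 11.00 ✓; ∠(VG, GU) = 90.00° ✓; |GU| = 35.40 ✓; |NU| = 81.39 ✓.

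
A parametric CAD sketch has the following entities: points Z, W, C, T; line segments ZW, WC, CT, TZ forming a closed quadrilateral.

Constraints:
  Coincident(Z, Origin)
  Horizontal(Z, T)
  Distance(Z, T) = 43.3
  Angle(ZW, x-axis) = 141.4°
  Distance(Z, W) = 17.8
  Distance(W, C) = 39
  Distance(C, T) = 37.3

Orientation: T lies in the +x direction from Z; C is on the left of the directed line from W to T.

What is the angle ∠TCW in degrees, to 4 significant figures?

99.58°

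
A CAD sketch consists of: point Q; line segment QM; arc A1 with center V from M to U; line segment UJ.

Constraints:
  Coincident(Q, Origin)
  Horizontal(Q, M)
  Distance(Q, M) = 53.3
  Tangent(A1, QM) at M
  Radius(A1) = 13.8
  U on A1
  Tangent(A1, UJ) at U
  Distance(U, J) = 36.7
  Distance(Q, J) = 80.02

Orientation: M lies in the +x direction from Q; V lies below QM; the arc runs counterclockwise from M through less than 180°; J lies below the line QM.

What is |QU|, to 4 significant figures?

46.49

Checks: |VU| = 13.80 ✓; ∠(VU, UJ) = 90.00° ✓; |UJ| = 36.70 ✓; |QJ| = 80.02 ✓.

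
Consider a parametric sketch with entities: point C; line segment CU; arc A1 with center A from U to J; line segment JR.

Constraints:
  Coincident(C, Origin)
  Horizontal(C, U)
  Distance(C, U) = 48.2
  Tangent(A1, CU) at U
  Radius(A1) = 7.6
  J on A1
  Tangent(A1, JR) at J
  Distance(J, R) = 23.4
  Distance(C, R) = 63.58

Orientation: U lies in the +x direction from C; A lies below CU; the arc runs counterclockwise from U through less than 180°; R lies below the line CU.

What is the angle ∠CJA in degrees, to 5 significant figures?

128.96°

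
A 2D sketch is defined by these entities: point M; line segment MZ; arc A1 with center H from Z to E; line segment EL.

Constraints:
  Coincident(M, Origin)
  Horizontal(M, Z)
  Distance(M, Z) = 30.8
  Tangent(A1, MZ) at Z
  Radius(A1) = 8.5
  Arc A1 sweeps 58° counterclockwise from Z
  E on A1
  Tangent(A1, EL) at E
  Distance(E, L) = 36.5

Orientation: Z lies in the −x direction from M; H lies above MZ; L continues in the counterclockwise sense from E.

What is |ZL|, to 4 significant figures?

43.89

M is at the origin; MZ is horizontal with |MZ| = 30.8 and Z on the −x side, so Z = (-30.80, 0.000). Since A1 is tangent to MZ there, HZ ⟂ MZ, so H = Z + (0, 8.5) = (-30.80, 8.500). On A1, Z sits at bearing -90° from H; a 58° counterclockwise sweep puts E at bearing -32°, so E = H + 8.5·(cos -32°, sin -32°) = (-23.59, 3.996). A1 meets EL tangentially, so HE is at right angles to EL, so EL runs along (−sin -32°, cos -32°); with |EL| = 36.5, L = (-4.250, 34.95). Then |ZL| = |L − Z| = 43.89.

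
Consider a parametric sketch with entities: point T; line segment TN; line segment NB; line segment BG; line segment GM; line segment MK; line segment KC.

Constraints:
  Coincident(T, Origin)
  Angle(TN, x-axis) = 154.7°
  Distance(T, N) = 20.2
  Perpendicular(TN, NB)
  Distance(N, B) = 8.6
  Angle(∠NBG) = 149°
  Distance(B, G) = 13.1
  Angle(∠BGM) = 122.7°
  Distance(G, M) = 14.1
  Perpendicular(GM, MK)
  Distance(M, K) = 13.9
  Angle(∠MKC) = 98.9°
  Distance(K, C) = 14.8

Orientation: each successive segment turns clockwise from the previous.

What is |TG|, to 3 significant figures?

24.0

T is at the origin; TN runs at 154.7° with length 20.2, so N = (-18.3, 8.63). TN ⟂ NB, so NB runs at 64.7°; with |NB| = 8.6, B = (-14.6, 16.4). ∠NBG = 149.0° gives BG at 33.7° from the x-axis; with |BG| = 13.1, G = (-3.69, 23.7). Then |TG| = |G − T| = 24.0.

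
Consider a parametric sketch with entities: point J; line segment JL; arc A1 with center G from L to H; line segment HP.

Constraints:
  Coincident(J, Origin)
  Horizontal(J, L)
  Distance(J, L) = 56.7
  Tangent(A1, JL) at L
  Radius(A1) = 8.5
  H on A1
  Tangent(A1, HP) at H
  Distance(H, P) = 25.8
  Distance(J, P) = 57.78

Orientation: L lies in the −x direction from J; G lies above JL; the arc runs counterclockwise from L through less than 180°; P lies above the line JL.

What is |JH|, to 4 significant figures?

48.88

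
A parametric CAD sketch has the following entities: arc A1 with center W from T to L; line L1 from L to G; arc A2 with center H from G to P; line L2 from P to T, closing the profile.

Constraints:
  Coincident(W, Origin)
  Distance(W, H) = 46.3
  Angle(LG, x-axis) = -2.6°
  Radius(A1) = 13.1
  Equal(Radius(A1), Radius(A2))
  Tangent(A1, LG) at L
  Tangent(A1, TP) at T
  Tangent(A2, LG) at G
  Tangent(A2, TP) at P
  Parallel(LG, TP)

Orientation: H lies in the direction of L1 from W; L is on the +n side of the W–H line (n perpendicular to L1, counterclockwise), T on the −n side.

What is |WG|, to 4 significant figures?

48.12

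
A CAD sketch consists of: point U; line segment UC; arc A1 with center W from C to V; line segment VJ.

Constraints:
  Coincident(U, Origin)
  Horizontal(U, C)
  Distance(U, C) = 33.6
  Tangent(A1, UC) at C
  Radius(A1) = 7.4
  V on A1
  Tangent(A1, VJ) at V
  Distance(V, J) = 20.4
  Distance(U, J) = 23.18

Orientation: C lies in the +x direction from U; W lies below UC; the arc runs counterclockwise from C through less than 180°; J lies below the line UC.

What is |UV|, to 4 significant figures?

28.12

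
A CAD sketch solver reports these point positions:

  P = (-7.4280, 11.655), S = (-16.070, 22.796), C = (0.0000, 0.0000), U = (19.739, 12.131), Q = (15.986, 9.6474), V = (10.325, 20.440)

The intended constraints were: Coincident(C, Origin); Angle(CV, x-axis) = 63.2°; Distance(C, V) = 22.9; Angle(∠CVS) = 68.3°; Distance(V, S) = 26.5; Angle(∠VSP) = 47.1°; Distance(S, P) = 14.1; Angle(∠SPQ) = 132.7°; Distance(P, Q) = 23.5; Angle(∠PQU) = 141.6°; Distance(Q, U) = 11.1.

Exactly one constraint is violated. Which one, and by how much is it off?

Distance(Q, U) = 11.1 — off by 6.60.

C = (0.00, 0.00) ✓; CV at 63.20° ✓; |CV| = 22.90 ✓; ∠CVS = 68.30° ✓; |VS| = 26.50 ✓; ∠VSP = 47.10° ✓; |SP| = 14.10 ✓; ∠SPQ = 132.7° ✓; |PQ| = 23.50 ✓; ∠PQU = 141.6° ✓; |QU| = 4.500 ✗.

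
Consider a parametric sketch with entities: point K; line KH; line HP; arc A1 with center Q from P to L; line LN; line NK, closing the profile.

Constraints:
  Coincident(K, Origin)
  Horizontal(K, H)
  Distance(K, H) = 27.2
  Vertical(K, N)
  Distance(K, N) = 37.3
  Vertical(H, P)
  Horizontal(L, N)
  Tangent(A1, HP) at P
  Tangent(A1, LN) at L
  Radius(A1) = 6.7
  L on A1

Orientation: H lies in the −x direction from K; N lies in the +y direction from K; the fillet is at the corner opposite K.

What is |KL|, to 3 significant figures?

42.6

The virtual corner opposite K is at (-27.2, 37.3). Since A1 is tangent to HP there, QP ⟂ HP and tangency of A1 to LN means the radius QL is perpendicular to LN, with radius 6.7, so the center Q sits 6.7 in from both sides at Q = (-20.5, 30.6). That places the tangent points at P = (-27.2, 30.6) on HP and L = (-20.5, 37.3) on LN. Then |KL| = |L − K| = 42.6.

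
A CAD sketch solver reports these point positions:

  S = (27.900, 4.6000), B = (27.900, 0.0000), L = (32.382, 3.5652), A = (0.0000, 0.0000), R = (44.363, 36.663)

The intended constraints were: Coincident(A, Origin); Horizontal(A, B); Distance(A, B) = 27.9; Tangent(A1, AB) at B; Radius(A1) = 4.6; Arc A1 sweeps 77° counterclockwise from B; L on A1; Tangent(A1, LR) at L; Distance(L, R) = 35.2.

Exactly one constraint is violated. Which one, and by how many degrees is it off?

Tangent(A1, LR) at L — off by 6.90°.

A = (0.00, 0.00) ✓; A.y = 0.00, B.y = 0.00 ✓; |AB| = 27.90 ✓; ∠(SB, BA) = 90.00° ✓; |SB| = 4.600 ✓; bearing(S→L) − bearing(S→B) = 77.00° ✓; |SL| = 4.600 ✓; ∠(SL, LR) = 96.90° ✗; |LR| = 35.20 ✓.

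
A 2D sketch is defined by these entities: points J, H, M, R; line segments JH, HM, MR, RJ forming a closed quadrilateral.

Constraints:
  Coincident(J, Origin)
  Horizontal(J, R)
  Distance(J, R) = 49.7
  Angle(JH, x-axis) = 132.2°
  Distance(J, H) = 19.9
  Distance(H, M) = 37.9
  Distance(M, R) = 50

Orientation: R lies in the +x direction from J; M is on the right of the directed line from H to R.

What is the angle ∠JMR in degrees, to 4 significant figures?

77.85°

Checks: |HM| = 37.90 ✓; |MR| = 50.00 ✓.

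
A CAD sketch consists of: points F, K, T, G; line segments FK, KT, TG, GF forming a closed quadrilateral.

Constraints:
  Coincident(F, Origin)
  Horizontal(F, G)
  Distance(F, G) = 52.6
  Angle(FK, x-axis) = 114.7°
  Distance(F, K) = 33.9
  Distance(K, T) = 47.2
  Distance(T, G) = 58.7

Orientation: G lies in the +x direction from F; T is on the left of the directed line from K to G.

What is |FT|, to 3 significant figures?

59.7

F is at the origin; F and G share the same y with |FG| = 52.6 and G in +x, so G = (52.6, 0). FK runs at 114.7° with |FK| = 33.9, so K = (-14.2, 30.8). T is determined by |KT| = 47.2 and |TG| = 58.7 together: it lies at the intersection of circle(K, 47.2) and circle(G, 58.7). With |KG| = 73.5, the foot of the radical line on KG is 28.5 from K and the perpendicular offset is √(47.2² − 28.5²) = 37.6. Taking the left-of-KG solution: T = (27.5, 53.0).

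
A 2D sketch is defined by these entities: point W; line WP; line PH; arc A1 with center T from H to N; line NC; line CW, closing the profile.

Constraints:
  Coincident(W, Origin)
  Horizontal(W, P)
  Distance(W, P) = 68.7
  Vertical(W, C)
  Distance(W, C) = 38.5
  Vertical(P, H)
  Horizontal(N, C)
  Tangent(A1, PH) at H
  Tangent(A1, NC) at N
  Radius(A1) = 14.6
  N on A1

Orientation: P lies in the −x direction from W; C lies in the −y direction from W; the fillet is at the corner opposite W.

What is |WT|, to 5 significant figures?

59.144

W is at the origin; W and P share the same y with |WP| = 68.7 and P on the −x side, so P = (-68.700, 0.0000). WC is vertical with |WC| = 38.5 and C on the −y side, so C = (0.0000, -38.500). The virtual corner opposite W is at (-68.700, -38.500). Tangency of A1 to PH means the radius TH is perpendicular to PH and since A1 is tangent to NC there, TN ⟂ NC, with radius 14.6, so the center T sits 14.6 in from both sides at T = (-54.100, -23.900). Then |WT| = |T − W| = 59.144.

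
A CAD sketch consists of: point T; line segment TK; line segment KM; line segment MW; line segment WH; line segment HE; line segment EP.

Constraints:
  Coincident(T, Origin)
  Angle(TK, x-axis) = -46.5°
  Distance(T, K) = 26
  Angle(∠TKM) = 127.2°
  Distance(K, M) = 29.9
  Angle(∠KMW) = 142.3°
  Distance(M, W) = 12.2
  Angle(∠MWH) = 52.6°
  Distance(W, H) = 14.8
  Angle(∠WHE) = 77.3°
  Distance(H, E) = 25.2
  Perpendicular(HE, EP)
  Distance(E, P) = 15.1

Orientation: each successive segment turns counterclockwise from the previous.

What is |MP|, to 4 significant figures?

17.32

T is at the origin; TK runs at -46.5° with length 26.0, so K = (17.90, -18.86). ∠TKM = 127.2° gives KM at 6.300° from the x-axis; with |KM| = 29.9, M = (47.62, -15.58). ∠KMW = 142.3° gives MW at 44.00° from the x-axis; with |MW| = 12.2, W = (56.39, -7.104). ∠MWH = 52.6° gives WH at 171.4° from the x-axis; with |WH| = 14.8, H = (41.76, -4.891). ∠WHE = 77.3° gives HE at -85.90° from the x-axis; with |HE| = 25.2, E = (43.56, -30.03). HE is perpendicular to EP, so EP runs at 4.100°; with |EP| = 15.1, P = (58.62, -28.95). Then |MP| = |P − M| = 17.32.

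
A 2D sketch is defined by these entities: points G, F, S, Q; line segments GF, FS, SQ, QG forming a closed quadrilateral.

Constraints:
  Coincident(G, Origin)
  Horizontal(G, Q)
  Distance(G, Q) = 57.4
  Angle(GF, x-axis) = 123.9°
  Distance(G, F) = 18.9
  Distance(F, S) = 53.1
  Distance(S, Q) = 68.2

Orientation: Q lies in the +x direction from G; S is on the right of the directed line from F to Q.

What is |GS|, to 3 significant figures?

36.4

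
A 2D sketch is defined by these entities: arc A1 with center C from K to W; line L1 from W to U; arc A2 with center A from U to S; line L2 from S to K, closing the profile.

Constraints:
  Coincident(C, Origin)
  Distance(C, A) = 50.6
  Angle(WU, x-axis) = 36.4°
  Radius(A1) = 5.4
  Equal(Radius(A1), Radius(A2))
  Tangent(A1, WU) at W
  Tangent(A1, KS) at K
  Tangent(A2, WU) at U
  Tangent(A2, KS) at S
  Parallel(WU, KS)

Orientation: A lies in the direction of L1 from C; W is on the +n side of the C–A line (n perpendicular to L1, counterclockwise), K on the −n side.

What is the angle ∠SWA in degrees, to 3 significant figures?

5.96°

The slot axis is L1's direction at 36.4°, so u = (cos 36.4°, sin 36.4°) = (0.805, 0.593) and n = (−sin 36.4°, cos 36.4°) = (-0.593, 0.805). C is at the origin and A lies 50.6 along u from C, so A = 50.6·u = (40.7, 30.0). Tangency of A1 to both parallel lines with radius 5.4 puts W and K at C ± 5.4·n: W = (-3.20, 4.35), K = (3.20, -4.35). Equal radii place U and S the same way about A: U = A + 5.4·n = (37.5, 34.4), S = A − 5.4·n = (43.9, 25.7). Then cos ∠SWA = WS·WA / (|WS||WA|), giving 5.96°.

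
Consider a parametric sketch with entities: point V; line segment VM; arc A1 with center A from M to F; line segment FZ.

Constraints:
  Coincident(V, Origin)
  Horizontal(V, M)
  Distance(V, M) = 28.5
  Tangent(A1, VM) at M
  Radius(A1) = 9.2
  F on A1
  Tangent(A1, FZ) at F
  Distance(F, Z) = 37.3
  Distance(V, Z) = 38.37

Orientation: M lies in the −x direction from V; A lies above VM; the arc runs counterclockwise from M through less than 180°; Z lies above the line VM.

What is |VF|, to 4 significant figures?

20.92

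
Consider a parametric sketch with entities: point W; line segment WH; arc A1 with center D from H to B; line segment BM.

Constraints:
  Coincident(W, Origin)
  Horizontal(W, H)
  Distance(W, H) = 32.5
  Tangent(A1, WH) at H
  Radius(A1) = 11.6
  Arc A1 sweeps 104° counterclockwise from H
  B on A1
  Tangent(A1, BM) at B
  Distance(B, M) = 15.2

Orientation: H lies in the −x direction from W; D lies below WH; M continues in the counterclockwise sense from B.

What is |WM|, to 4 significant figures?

49.56

W is at the origin; WH is horizontal with |WH| = 32.5 and H on the −x side, so H = (-32.50, 0.000). Tangency of A1 to WH means the radius DH is perpendicular to WH, so D = H + (0, -11.6) = (-32.50, -11.60). On A1, H sits at bearing 90° from D; a 104° counterclockwise sweep puts B at bearing 194°, so B = D + 11.6·(cos 194°, sin 194°) = (-43.76, -14.41). Tangency of A1 to BM means the radius DB is perpendicular to BM, so BM runs along (−sin 194°, cos 194°); with |BM| = 15.2, M = (-40.08, -29.15). Then |WM| = |M − W| = 49.56.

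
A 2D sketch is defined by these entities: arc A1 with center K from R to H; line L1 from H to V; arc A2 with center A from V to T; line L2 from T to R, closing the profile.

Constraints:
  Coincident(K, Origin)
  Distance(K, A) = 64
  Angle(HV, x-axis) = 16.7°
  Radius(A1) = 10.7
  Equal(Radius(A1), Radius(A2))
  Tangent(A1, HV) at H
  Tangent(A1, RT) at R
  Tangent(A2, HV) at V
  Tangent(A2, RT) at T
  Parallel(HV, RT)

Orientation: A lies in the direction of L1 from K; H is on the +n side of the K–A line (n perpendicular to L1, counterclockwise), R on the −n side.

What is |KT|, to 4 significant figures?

64.89

The slot axis is L1's direction at 16.7°, so u = (cos 16.7°, sin 16.7°) = (0.9578, 0.2874) and n = (−sin 16.7°, cos 16.7°) = (-0.2874, 0.9578). K is at the origin and A lies 64.0 along u from K, so A = 64.0·u = (61.30, 18.39). Tangency of A1 to both parallel lines with radius 10.7 puts H and R at K ± 10.7·n: H = (-3.075, 10.25), R = (3.075, -10.25). Equal radii place V and T the same way about A: V = A + 10.7·n = (58.23, 28.64), T = A − 10.7·n = (64.38, 8.142). Then |KT| = |T − K| = 64.89.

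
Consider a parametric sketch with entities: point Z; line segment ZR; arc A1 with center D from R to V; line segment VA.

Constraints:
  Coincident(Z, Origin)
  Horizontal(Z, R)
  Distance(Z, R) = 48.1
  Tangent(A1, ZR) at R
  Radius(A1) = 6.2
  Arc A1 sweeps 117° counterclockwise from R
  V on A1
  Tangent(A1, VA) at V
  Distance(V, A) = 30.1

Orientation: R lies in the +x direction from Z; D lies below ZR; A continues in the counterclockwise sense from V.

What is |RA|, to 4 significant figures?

36.75

Z is at the origin; ZR is horizontal with |ZR| = 48.1 and R on the +x side, so R = (48.10, 0.000). Since A1 is tangent to ZR there, DR ⟂ ZR, so D = R + (0, -6.2) = (48.10, -6.200). On A1, R sits at bearing 90° from D; a 117° counterclockwise sweep puts V at bearing 207°, so V = D + 6.2·(cos 207°, sin 207°) = (42.58, -9.015). A1 meets VA tangentially, so DV is at right angles to VA, so VA runs along (−sin 207°, cos 207°); with |VA| = 30.1, A = (56.24, -35.83). Then |RA| = |A − R| = 36.75.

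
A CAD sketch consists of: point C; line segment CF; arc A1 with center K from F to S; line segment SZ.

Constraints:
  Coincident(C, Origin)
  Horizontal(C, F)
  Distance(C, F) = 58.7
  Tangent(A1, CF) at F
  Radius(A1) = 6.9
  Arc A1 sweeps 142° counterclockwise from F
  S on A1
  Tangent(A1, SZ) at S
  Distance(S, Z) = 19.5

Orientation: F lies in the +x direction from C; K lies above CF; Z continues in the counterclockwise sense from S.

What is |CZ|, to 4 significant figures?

53.45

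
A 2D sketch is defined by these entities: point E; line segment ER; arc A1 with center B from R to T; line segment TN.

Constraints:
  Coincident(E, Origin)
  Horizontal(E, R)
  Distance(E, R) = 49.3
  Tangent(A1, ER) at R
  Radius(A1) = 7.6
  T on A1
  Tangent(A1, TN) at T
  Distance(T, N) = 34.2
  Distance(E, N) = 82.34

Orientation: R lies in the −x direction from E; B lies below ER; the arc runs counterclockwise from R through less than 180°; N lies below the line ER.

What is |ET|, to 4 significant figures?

55.19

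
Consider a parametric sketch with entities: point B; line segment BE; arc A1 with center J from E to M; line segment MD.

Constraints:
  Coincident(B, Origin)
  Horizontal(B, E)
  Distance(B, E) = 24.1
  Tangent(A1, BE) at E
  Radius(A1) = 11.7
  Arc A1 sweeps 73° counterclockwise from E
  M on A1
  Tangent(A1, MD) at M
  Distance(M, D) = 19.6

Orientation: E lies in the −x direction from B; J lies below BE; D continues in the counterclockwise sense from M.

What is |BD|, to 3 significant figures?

49.1

B is at the origin; BE is horizontal with |BE| = 24.1 and E on the −x side, so E = (-24.1, 0.00). Tangency of A1 to BE means the radius JE is perpendicular to BE, so J = E + (0, -11.7) = (-24.1, -11.7). On A1, E sits at bearing 90° from J; a 73° counterclockwise sweep puts M at bearing 163°, so M = J + 11.7·(cos 163°, sin 163°) = (-35.3, -8.28). A1 meets MD tangentially, so JM is at right angles to MD, so MD runs along (−sin 163°, cos 163°); with |MD| = 19.6, D = (-41.0, -27.0). Then |BD| = |D − B| = 49.1.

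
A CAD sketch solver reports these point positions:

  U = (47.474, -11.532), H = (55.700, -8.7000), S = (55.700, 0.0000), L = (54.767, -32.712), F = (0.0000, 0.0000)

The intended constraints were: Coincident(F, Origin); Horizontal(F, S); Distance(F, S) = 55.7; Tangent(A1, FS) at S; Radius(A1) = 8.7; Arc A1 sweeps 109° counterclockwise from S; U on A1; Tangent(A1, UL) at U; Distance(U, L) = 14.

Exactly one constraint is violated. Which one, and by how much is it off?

Distance(U, L) = 14 — off by 8.40.

F = (0.00, 0.00) ✓; F.y = 0.00, S.y = 0.00 ✓; |FS| = 55.70 ✓; ∠(HS, SF) = 90.00° ✓; |HS| = 8.700 ✓; bearing(H→U) − bearing(H→S) = 109.0° ✓; |HU| = 8.700 ✓; ∠(HU, UL) = 90.00° ✓; |UL| = 22.40 ✗.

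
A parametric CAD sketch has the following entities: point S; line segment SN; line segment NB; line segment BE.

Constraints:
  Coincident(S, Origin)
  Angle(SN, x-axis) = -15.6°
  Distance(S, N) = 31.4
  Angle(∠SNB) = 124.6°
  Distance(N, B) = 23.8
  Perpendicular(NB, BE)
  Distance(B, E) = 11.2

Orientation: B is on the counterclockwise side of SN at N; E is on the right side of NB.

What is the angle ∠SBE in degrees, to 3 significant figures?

122°

S is at the origin; SN runs at -15.6° with length 31.4, so N = 31.4·(cos -15.6°, sin -15.6°) = (30.2, -8.44). ∠SNB = 124.6°, so NB runs at -15.6° + (180° − 124.6°) = 39.8° from the x-axis; with |NB| = 23.8, B = N + 23.8·(cos 39.8°, sin 39.8°) = (48.5, 6.79). NB is perpendicular to BE; with |BE| = 11.2 on the right of NB, E = B + 11.2·(0.640, -0.768) = (55.7, -1.81). Then cos ∠SBE = BS·BE / (|BS||BE|), giving 122°.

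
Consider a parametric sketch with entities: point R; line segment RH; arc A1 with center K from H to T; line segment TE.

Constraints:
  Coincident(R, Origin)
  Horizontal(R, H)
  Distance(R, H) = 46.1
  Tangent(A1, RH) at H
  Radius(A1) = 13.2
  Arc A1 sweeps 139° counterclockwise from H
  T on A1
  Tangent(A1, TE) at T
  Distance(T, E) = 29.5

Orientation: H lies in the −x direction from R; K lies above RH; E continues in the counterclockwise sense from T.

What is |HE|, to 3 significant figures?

44.6

R is at the origin; RH is horizontal with |RH| = 46.1 and H on the −x side, so H = (-46.1, 0.00). Tangency of A1 to RH means the radius KH is perpendicular to RH, so K = H + (0, 13.2) = (-46.1, 13.2). On A1, H sits at bearing -90° from K; a 139° counterclockwise sweep puts T at bearing 49°, so T = K + 13.2·(cos 49°, sin 49°) = (-37.4, 23.2). Since A1 is tangent to TE there, KT ⟂ TE, so TE runs along (−sin 49°, cos 49°); with |TE| = 29.5, E = (-59.7, 42.5). Then |HE| = |E − H| = 44.6.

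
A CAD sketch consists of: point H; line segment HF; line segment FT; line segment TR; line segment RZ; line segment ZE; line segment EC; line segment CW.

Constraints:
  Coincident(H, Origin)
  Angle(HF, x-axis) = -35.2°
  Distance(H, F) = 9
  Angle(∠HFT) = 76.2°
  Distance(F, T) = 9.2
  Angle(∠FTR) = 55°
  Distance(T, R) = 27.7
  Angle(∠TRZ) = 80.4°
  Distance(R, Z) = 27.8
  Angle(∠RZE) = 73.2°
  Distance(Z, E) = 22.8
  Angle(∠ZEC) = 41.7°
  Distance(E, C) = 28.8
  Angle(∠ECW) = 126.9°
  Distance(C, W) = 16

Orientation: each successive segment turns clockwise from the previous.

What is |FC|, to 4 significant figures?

25.23

H is at the origin; HF runs at -35.2° with length 9.0, so F = (7.354, -5.188). ∠HFT = 76.2° gives FT at -139.0° from the x-axis; with |FT| = 9.2, T = (0.4110, -11.22). ∠FTR = 55.0° gives TR at 96.00° from the x-axis; with |TR| = 27.7, R = (-2.484, 16.32). ∠TRZ = 80.4° gives RZ at -3.600° from the x-axis; with |RZ| = 27.8, Z = (25.26, 14.58). ∠RZE = 73.2° gives ZE at -110.4° from the x-axis; with |ZE| = 22.8, E = (17.31, -6.791). ∠ZEC = 41.7° gives EC at 111.3° from the x-axis; with |EC| = 28.8, C = (6.852, 20.04). Then |FC| = |C − F| = 25.23.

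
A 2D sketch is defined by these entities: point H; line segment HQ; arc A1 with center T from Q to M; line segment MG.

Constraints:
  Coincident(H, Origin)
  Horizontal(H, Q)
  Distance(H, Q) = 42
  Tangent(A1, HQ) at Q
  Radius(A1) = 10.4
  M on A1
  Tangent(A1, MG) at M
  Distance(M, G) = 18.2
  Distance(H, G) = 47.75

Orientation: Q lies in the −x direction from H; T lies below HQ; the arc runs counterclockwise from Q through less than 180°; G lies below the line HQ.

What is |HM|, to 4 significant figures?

52.48

H is at the origin; HQ is horizontal with |HQ| = 42.0 and Q on the −x side, so Q = (-42.00, 0.000). Tangency of A1 to HQ means the radius TQ is perpendicular to HQ, so T = Q + (0, -10.4) = (-42.00, -10.40). Since TM ⟂ MG (tangency), |TG| = √(10.4² + 18.2²) = 20.96 regardless of where M sits on A1. So G lies on both circle(H, 47.75) and circle(T, 20.96); the below-HQ intersection is G = (-36.61, -30.66). M is the foot of the tangent from G: M = (-49.40, -17.71).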